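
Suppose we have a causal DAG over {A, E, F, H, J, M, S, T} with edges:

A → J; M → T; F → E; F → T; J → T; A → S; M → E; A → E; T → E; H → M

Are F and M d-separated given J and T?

No — F and M are not d-separated given {J, T}.

Enumerating the 6 paths from F to M and testing each for blocking by {J, T}:
Path 1: F → E ← M
  E is a collider here and neither E nor any of its descendants is conditioned on, so the collider stays closed — the path is blocked at E.
Path 2: F → E ← T ← M
  E is a collider here and neither E nor any of its descendants is conditioned on, so the collider stays closed — the path is blocked at E.
Path 3: F → E ← A → J → T ← M
  E is a collider here and neither E nor any of its descendants is conditioned on, so the collider stays closed — the path is blocked at E.
Path 4: F → T → E ← M
  T is a chain here and T is conditioned on, so the path is blocked at T.
Path 5: F → T ← M
  T is a collider and T is conditioned on, which opens it — no node blocks this path, so it is active.
Path 6: F → T ← J ← A → E ← M
  J is a chain here and J is conditioned on, so the path is blocked at J.
Since the path F → T ← M is active, F and M are not d-separated given {J, T}.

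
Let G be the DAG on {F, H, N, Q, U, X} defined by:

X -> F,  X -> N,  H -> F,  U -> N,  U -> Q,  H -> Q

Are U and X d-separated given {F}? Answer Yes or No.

We examine all 2 paths between U and X:
  1. U → N ← X — N:collider[blocks] ⇒ blocked
  2. U → Q ← H → F ← X — Q:collider[blocks]; H:fork[open]; F:collider[open] ⇒ blocked
Every path is blocked, so U and X are d-separated given {F}.

Yes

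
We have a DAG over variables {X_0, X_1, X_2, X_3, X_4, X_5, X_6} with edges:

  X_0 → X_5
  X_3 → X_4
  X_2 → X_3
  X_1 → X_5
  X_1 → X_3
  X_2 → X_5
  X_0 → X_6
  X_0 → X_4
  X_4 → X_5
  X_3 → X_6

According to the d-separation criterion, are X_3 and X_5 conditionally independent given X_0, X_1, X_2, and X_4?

Yes

We examine all 6 paths between X_3 and X_5:
Path 1: X_3 → X_6 ← X_0 → X_5
  X_6 is a collider here and neither X_6 nor any of its descendants is conditioned on, so the collider stays closed — the path is blocked at X_6.
Path 2: X_3 → X_6 ← X_0 → X_4 → X_5
  X_6 is a collider here and neither X_6 nor any of its descendants is conditioned on, so the collider stays closed — the path is blocked at X_6.
Path 3: X_3 ← X_2 → X_5
  X_2 is a fork here and X_2 is conditioned on, so the path is blocked at X_2.
Path 4: X_3 ← X_1 → X_5
  X_1 is a fork here and X_1 is conditioned on, so the path is blocked at X_1.
Path 5: X_3 → X_4 → X_5
  X_4 is a chain here and X_4 is conditioned on, so the path is blocked at X_4.
Path 6: X_3 → X_4 ← X_0 → X_5
  X_0 is a fork here and X_0 is conditioned on, so the path is blocked at X_0.
Since every path is blocked, d-separation holds.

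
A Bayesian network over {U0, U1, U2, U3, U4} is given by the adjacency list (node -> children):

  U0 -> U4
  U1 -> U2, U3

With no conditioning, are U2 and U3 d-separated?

No

There is one path between U2 and U3:
Path 1: U2 ← U1 → U3
  U1 is a fork and U1 is not conditioned on — no node blocks this path, so it is active.
At least one path is unblocked, so d-separation fails.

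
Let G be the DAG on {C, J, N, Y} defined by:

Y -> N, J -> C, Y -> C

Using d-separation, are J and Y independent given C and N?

Only one path connects J and Y:
  1. J → C ← Y — C:collider[open] ⇒ active
At least one path is unblocked, so d-separation fails.

No — J and Y are not d-separated given {C, N}.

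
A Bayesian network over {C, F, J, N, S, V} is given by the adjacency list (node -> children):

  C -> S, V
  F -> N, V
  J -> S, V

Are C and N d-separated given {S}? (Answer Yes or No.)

2 paths connect C and N; each must be blocked for d-separation to hold:
Path 1: C → V ← F → N
  V is a collider here and neither V nor any of its descendants is conditioned on, so the collider stays closed — the path is blocked at V.
Path 2: C → S ← J → V ← F → N
  V is a collider here and neither V nor any of its descendants is conditioned on, so the collider stays closed — the path is blocked at V.
All paths are blocked; C ⊥ N | {S} holds.

Yes — C and N are d-separated given {S}.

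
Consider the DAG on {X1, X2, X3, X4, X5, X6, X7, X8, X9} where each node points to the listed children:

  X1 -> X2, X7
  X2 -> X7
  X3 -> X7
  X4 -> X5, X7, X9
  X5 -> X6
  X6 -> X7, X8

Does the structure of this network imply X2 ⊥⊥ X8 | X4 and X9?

Yes

4 paths connect X2 and X8; each must be blocked for d-separation to hold:
Path 1: X2 → X7 ← X6 → X8
  X7 is a collider here and neither X7 nor any of its descendants is conditioned on, so the collider stays closed — the path is blocked at X7.
Path 2: X2 → X7 ← X4 → X5 → X6 → X8
  X7 is a collider here and neither X7 nor any of its descendants is conditioned on, so the collider stays closed — the path is blocked at X7.
Path 3: X2 ← X1 → X7 ← X6 → X8
  X7 is a collider here and neither X7 nor any of its descendants is conditioned on, so the collider stays closed — the path is blocked at X7.
Path 4: X2 ← X1 → X7 ← X4 → X5 → X6 → X8
  X7 is a collider here and neither X7 nor any of its descendants is conditioned on, so the collider stays closed — the path is blocked at X7.
Since every path is blocked, d-separation holds.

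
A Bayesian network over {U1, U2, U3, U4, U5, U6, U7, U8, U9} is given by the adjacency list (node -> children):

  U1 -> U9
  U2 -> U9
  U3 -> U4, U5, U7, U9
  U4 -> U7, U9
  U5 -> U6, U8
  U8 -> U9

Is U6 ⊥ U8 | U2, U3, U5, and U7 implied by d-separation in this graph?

We examine all 4 paths between U6 and U8:
Path 1: U6 ← U5 → U8
  U5 is a fork here and U5 is conditioned on, so the path is blocked at U5.
Path 2: U6 ← U5 ← U3 → U9 ← U8
  U5 is a chain here and U5 is conditioned on, so the path is blocked at U5.
Path 3: U6 ← U5 ← U3 → U7 ← U4 → U9 ← U8
  U5 is a chain here and U5 is conditioned on, so the path is blocked at U5.
Path 4: U6 ← U5 ← U3 → U4 → U9 ← U8
  U5 is a chain here and U5 is conditioned on, so the path is blocked at U5.
Every path is blocked, so U6 and U8 are d-separated given {U2, U3, U5, U7}.

Yes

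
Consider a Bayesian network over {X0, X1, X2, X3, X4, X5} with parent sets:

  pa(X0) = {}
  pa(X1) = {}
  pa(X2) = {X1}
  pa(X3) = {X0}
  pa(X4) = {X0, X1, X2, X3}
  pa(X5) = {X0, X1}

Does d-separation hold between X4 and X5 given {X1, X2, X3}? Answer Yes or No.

No

We examine all 4 paths between X4 and X5:
  1. X4 ← X2 ← X1 → X5 — X2:chain[blocks]; X1:fork[blocks] ⇒ blocked
  2. X4 ← X0 → X5 — X0:fork[open] ⇒ active
  3. X4 ← X1 → X5 — X1:fork[blocks] ⇒ blocked
  4. X4 ← X3 ← X0 → X5 — X3:chain[blocks]; X0:fork[open] ⇒ blocked
Because an active path exists, X4 and X5 are not d-separated.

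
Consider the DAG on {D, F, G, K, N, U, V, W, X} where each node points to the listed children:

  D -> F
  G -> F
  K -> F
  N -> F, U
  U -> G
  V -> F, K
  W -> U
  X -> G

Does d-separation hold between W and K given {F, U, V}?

Enumerating the 4 paths from W to K and testing each for blocking by {F, U, V}:
Path 1: W → U → G → F ← V → K
  U is a chain here and U is conditioned on, so the path is blocked at U.
Path 2: W → U → G → F ← K
  U is a chain here and U is conditioned on, so the path is blocked at U.
Path 3: W → U ← N → F ← V → K
  V is a fork here and V is conditioned on, so the path is blocked at V.
Path 4: W → U ← N → F ← K
  U is a collider and U is conditioned on, which opens it; N is a fork and N is not conditioned on; F is a collider and F is conditioned on, which opens it — no node blocks this path, so it is active.
Because an active path exists, W and K are not d-separated.

No — W and K are not d-separated given {F, U, V}.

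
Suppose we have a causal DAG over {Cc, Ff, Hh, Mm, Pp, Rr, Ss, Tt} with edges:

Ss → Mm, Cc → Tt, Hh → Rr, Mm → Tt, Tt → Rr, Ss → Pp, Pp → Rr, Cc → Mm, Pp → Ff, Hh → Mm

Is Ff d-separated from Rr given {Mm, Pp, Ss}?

There are 4 undirected paths between Ff and Rr; checking each against the conditioning set {Mm, Pp, Ss}:
  1. Ff ← Pp ← Ss → Mm ← Cc → Tt → Rr — Pp:chain[blocks]; Ss:fork[blocks]; Mm:collider[open]; Cc:fork[open]; Tt:chain[open] ⇒ blocked
  2. Ff ← Pp ← Ss → Mm ← Hh → Rr — Pp:chain[blocks]; Ss:fork[blocks]; Mm:collider[open]; Hh:fork[open] ⇒ blocked
  3. Ff ← Pp ← Ss → Mm → Tt → Rr — Pp:chain[blocks]; Ss:fork[blocks]; Mm:chain[blocks]; Tt:chain[open] ⇒ blocked
  4. Ff ← Pp → Rr — Pp:fork[blocks] ⇒ blocked
All paths are blocked; Ff ⊥ Rr | {Mm, Pp, Ss} holds.

Yes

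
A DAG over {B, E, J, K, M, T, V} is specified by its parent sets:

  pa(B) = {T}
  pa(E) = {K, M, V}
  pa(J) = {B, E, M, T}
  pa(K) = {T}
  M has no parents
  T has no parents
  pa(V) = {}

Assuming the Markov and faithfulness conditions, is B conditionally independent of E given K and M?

6 paths connect B and E; each must be blocked for d-separation to hold:
  1. B → J ← E — J:collider[blocks] ⇒ blocked
  2. B → J ← T → K → E — J:collider[blocks]; T:fork[open]; K:chain[blocks] ⇒ blocked
  3. B → J ← M → E — J:collider[blocks]; M:fork[blocks] ⇒ blocked
  4. B ← T → J ← E — T:fork[open]; J:collider[blocks] ⇒ blocked
  5. B ← T → J ← M → E — T:fork[open]; J:collider[blocks]; M:fork[blocks] ⇒ blocked
  6. B ← T → K → E — T:fork[open]; K:chain[blocks] ⇒ blocked
Every path is blocked, so B and E are d-separated given {K, M}.

Yes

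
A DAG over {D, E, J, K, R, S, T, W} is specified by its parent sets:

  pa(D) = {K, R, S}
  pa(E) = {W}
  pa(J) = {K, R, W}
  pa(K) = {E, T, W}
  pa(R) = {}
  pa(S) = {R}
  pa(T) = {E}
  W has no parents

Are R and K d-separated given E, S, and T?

Yes

We examine all 6 paths between R and K:
Path 1: R → J ← W → E → T → K
  J is a collider here and neither J nor any of its descendants is conditioned on, so the collider stays closed — the path is blocked at J.
Path 2: R → J ← W → E → K
  J is a collider here and neither J nor any of its descendants is conditioned on, so the collider stays closed — the path is blocked at J.
Path 3: R → J ← W → K
  J is a collider here and neither J nor any of its descendants is conditioned on, so the collider stays closed — the path is blocked at J.
Path 4: R → J ← K
  J is a collider here and neither J nor any of its descendants is conditioned on, so the collider stays closed — the path is blocked at J.
Path 5: R → S → D ← K
  S is a chain here and S is conditioned on, so the path is blocked at S.
Path 6: R → D ← K
  D is a collider here and neither D nor any of its descendants is conditioned on, so the collider stays closed — the path is blocked at D.
Every path is blocked, so R and K are d-separated given {E, S, T}.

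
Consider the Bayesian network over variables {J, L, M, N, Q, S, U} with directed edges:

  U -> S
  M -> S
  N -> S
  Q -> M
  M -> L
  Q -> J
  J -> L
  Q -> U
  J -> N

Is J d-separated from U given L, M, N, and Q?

Yes

There are 6 undirected paths between J and U; checking each against the conditioning set {L, M, N, Q}:
  1. J ← Q → M → S ← U — Q:fork[blocks]; M:chain[blocks]; S:collider[blocks] ⇒ blocked
  2. J ← Q → U — Q:fork[blocks] ⇒ blocked
  3. J → L ← M ← Q → U — L:collider[open]; M:chain[blocks]; Q:fork[blocks] ⇒ blocked
  4. J → L ← M → S ← U — L:collider[open]; M:fork[blocks]; S:collider[blocks] ⇒ blocked
  5. J → N → S ← M ← Q → U — N:chain[blocks]; S:collider[blocks]; M:chain[blocks]; Q:fork[blocks] ⇒ blocked
  6. J → N → S ← U — N:chain[blocks]; S:collider[blocks] ⇒ blocked
Every path is blocked, so J and U are d-separated given {L, M, N, Q}.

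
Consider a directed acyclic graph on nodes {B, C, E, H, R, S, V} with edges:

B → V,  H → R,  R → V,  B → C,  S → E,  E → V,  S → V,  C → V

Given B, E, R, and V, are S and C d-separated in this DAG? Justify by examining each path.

No

Enumerating the 4 paths from S to C and testing each for blocking by {B, E, R, V}:
  1. S → E → V ← C — E:chain[blocks]; V:collider[open] ⇒ blocked
  2. S → E → V ← B → C — E:chain[blocks]; V:collider[open]; B:fork[blocks] ⇒ blocked
  3. S → V ← C — V:collider[open] ⇒ active
  4. S → V ← B → C — V:collider[open]; B:fork[blocks] ⇒ blocked
Because an active path exists, S and C are not d-separated.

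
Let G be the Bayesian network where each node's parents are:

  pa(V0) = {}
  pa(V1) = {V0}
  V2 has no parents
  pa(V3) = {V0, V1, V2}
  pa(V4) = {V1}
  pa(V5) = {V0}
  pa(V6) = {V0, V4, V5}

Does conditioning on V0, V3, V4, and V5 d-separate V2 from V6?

Enumerating the 6 paths from V2 to V6 and testing each for blocking by {V0, V3, V4, V5}:
Path 1: V2 → V3 ← V0 → V5 → V6
  V0 is a fork here and V0 is conditioned on, so the path is blocked at V0.
Path 2: V2 → V3 ← V0 → V6
  V0 is a fork here and V0 is conditioned on, so the path is blocked at V0.
Path 3: V2 → V3 ← V0 → V1 → V4 → V6
  V0 is a fork here and V0 is conditioned on, so the path is blocked at V0.
Path 4: V2 → V3 ← V1 → V4 → V6
  V4 is a chain here and V4 is conditioned on, so the path is blocked at V4.
Path 5: V2 → V3 ← V1 ← V0 → V5 → V6
  V0 is a fork here and V0 is conditioned on, so the path is blocked at V0.
Path 6: V2 → V3 ← V1 ← V0 → V6
  V0 is a fork here and V0 is conditioned on, so the path is blocked at V0.
Since every path is blocked, d-separation holds.

Yes — V2 and V6 are d-separated given {V0, V3, V4, V5}.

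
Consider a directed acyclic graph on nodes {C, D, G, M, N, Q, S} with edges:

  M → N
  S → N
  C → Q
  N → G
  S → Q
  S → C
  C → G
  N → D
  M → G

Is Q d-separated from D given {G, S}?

Enumerating the 6 paths from Q to D and testing each for blocking by {G, S}:
  1. Q ← S → N → D — S:fork[blocks]; N:chain[open] ⇒ blocked
  2. Q ← S → C → G ← M → N → D — S:fork[blocks]; C:chain[open]; G:collider[open]; M:fork[open]; N:chain[open] ⇒ blocked
  3. Q ← S → C → G ← N → D — S:fork[blocks]; C:chain[open]; G:collider[open]; N:fork[open] ⇒ blocked
  4. Q ← C ← S → N → D — C:chain[open]; S:fork[blocks]; N:chain[open] ⇒ blocked
  5. Q ← C → G ← M → N → D — C:fork[open]; G:collider[open]; M:fork[open]; N:chain[open] ⇒ active
  6. Q ← C → G ← N → D — C:fork[open]; G:collider[open]; N:fork[open] ⇒ active
Since the path Q ← C → G ← M → N → D is active, Q and D are not d-separated given {G, S}.

No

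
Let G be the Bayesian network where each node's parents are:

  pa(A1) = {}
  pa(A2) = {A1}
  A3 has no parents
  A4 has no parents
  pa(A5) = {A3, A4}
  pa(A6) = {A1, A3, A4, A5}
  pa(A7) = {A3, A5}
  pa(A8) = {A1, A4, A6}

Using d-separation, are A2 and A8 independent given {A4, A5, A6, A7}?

No

We examine all 6 paths between A2 and A8:
Path 1: A2 ← A1 → A6 ← A3 → A5 ← A4 → A8
  A4 is a fork here and A4 is conditioned on, so the path is blocked at A4.
Path 2: A2 ← A1 → A6 ← A3 → A7 ← A5 ← A4 → A8
  A5 is a chain here and A5 is conditioned on, so the path is blocked at A5.
Path 3: A2 ← A1 → A6 ← A5 ← A4 → A8
  A5 is a chain here and A5 is conditioned on, so the path is blocked at A5.
Path 4: A2 ← A1 → A6 ← A4 → A8
  A4 is a fork here and A4 is conditioned on, so the path is blocked at A4.
Path 5: A2 ← A1 → A6 → A8
  A6 is a chain here and A6 is conditioned on, so the path is blocked at A6.
Path 6: A2 ← A1 → A8
  A1 is a fork and A1 is not conditioned on — no node blocks this path, so it is active.
Because an active path exists, A2 and A8 are not d-separated.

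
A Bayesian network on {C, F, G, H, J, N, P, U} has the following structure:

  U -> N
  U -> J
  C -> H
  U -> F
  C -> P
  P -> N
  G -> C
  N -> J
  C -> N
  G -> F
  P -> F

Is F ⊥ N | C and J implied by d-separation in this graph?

Enumerating the 6 paths from F to N and testing each for blocking by {C, J}:
Path 1: F ← G → C → P → N
  C is a chain here and C is conditioned on, so the path is blocked at C.
Path 2: F ← G → C → N
  C is a chain here and C is conditioned on, so the path is blocked at C.
Path 3: F ← P → N
  P is a fork and P is not conditioned on — no node blocks this path, so it is active.
Path 4: F ← P ← C → N
  C is a fork here and C is conditioned on, so the path is blocked at C.
Path 5: F ← U → N
  U is a fork and U is not conditioned on — no node blocks this path, so it is active.
Path 6: F ← U → J ← N
  U is a fork and U is not conditioned on; J is a collider and J is conditioned on, which opens it — no node blocks this path, so it is active.
Since the path F ← P → N is active, F and N are not d-separated given {C, J}.

No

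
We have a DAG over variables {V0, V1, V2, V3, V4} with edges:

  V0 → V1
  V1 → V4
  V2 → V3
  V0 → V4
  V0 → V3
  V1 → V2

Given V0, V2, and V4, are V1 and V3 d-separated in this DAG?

Yes — V1 and V3 are d-separated given {V0, V2, V4}.

Enumerating the 3 paths from V1 to V3 and testing each for blocking by {V0, V2, V4}:
Path 1: V1 → V2 → V3
  V2 is a chain here and V2 is conditioned on, so the path is blocked at V2.
Path 2: V1 → V4 ← V0 → V3
  V0 is a fork here and V0 is conditioned on, so the path is blocked at V0.
Path 3: V1 ← V0 → V3
  V0 is a fork here and V0 is conditioned on, so the path is blocked at V0.
Every path is blocked, so V1 and V3 are d-separated given {V0, V2, V4}.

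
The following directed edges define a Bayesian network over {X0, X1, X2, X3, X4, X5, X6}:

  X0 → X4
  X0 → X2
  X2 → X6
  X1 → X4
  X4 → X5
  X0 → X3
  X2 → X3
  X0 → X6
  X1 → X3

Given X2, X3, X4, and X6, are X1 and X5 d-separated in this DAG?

4 paths connect X1 and X5; each must be blocked for d-separation to hold:
Path 1: X1 → X4 → X5
  X4 is a chain here and X4 is conditioned on, so the path is blocked at X4.
Path 2: X1 → X3 ← X0 → X4 → X5
  X4 is a chain here and X4 is conditioned on, so the path is blocked at X4.
Path 3: X1 → X3 ← X2 ← X0 → X4 → X5
  X2 is a chain here and X2 is conditioned on, so the path is blocked at X2.
Path 4: X1 → X3 ← X2 → X6 ← X0 → X4 → X5
  X2 is a fork here and X2 is conditioned on, so the path is blocked at X2.
Since every path is blocked, d-separation holds.

Yes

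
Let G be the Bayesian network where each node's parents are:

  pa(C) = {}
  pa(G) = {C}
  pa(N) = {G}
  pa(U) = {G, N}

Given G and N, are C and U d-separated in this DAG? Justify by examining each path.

There are 2 undirected paths between C and U; checking each against the conditioning set {G, N}:
Path 1: C → G → N → U
  G is a chain here and G is conditioned on, so the path is blocked at G.
Path 2: C → G → U
  G is a chain here and G is conditioned on, so the path is blocked at G.
Every path is blocked, so C and U are d-separated given {G, N}.

Yes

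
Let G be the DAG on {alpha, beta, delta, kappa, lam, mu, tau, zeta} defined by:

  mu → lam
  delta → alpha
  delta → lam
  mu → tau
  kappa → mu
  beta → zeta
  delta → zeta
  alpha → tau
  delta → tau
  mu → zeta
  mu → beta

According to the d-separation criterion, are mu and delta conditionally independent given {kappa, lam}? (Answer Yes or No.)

We examine all 5 paths between mu and delta:
Path 1: mu → zeta ← delta
  zeta is a collider here and neither zeta nor any of its descendants is conditioned on, so the collider stays closed — the path is blocked at zeta.
Path 2: mu → beta → zeta ← delta
  zeta is a collider here and neither zeta nor any of its descendants is conditioned on, so the collider stays closed — the path is blocked at zeta.
Path 3: mu → tau ← alpha ← delta
  tau is a collider here and neither tau nor any of its descendants is conditioned on, so the collider stays closed — the path is blocked at tau.
Path 4: mu → tau ← delta
  tau is a collider here and neither tau nor any of its descendants is conditioned on, so the collider stays closed — the path is blocked at tau.
Path 5: mu → lam ← delta
  lam is a collider and lam is conditioned on, which opens it — no node blocks this path, so it is active.
Because an active path exists, mu and delta are not d-separated.

No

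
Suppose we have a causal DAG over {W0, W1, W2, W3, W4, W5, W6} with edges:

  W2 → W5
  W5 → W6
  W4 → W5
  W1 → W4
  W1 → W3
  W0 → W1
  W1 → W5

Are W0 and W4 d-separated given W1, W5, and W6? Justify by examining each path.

Yes

Enumerating the 2 paths from W0 to W4 and testing each for blocking by {W1, W5, W6}:
Path 1: W0 → W1 → W4
  W1 is a chain here and W1 is conditioned on, so the path is blocked at W1.
Path 2: W0 → W1 → W5 ← W4
  W1 is a chain here and W1 is conditioned on, so the path is blocked at W1.
Since every path is blocked, d-separation holds.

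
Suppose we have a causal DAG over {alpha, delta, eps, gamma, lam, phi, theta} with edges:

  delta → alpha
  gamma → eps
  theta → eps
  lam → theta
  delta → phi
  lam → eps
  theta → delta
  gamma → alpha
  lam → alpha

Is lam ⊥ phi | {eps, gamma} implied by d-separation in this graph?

No

There are 6 undirected paths between lam and phi; checking each against the conditioning set {eps, gamma}:
Path 1: lam → theta → eps ← gamma → alpha ← delta → phi
  gamma is a fork here and gamma is conditioned on, so the path is blocked at gamma.
Path 2: lam → theta → delta → phi
  theta is a chain and theta is not conditioned on; delta is a chain and delta is not conditioned on — no node blocks this path, so it is active.
Path 3: lam → eps ← theta → delta → phi
  eps is a collider and eps is conditioned on, which opens it; theta is a fork and theta is not conditioned on; delta is a chain and delta is not conditioned on — no node blocks this path, so it is active.
Path 4: lam → eps ← gamma → alpha ← delta → phi
  gamma is a fork here and gamma is conditioned on, so the path is blocked at gamma.
Path 5: lam → alpha ← delta → phi
  alpha is a collider here and neither alpha nor any of its descendants is conditioned on, so the collider stays closed — the path is blocked at alpha.
Path 6: lam → alpha ← gamma → eps ← theta → delta → phi
  alpha is a collider here and neither alpha nor any of its descendants is conditioned on, so the collider stays closed — the path is blocked at alpha.
Since the path lam → theta → delta → phi is active, lam and phi are not d-separated given {eps, gamma}.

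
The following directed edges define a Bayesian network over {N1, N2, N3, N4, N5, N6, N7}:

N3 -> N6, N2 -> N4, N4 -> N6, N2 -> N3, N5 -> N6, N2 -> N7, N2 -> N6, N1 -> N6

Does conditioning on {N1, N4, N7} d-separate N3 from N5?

Yes

There are 3 undirected paths between N3 and N5; checking each against the conditioning set {N1, N4, N7}:
  1. N3 ← N2 → N6 ← N5 — N2:fork[open]; N6:collider[blocks] ⇒ blocked
  2. N3 ← N2 → N4 → N6 ← N5 — N2:fork[open]; N4:chain[blocks]; N6:collider[blocks] ⇒ blocked
  3. N3 → N6 ← N5 — N6:collider[blocks] ⇒ blocked
Every path is blocked, so N3 and N5 are d-separated given {N1, N4, N7}.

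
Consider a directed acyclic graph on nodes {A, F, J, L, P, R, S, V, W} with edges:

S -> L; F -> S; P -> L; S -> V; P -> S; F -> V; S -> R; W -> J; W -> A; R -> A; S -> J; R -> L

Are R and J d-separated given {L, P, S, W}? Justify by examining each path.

We examine all 4 paths between R and J:
Path 1: R → A ← W → J
  A is a collider here and neither A nor any of its descendants is conditioned on, so the collider stays closed — the path is blocked at A.
Path 2: R → L ← P → S → J
  P is a fork here and P is conditioned on, so the path is blocked at P.
Path 3: R → L ← S → J
  S is a fork here and S is conditioned on, so the path is blocked at S.
Path 4: R ← S → J
  S is a fork here and S is conditioned on, so the path is blocked at S.
All paths are blocked; R ⊥ J | {L, P, S, W} holds.

Yes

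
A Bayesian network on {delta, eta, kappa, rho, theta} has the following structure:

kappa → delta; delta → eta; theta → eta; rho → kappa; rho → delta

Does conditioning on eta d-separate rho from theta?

Enumerating the 2 paths from rho to theta and testing each for blocking by {eta}:
  1. rho → delta → eta ← theta — delta:chain[open]; eta:collider[open] ⇒ active
  2. rho → kappa → delta → eta ← theta — kappa:chain[open]; delta:chain[open]; eta:collider[open] ⇒ active
At least one path is unblocked, so d-separation fails.

No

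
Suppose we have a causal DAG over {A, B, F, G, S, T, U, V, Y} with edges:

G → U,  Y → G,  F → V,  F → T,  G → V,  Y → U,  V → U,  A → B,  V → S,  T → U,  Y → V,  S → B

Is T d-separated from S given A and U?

No — T and S are not d-separated given {A, U}.

We examine all 6 paths between T and S:
  1. T → U ← Y → G → V → S — U:collider[open]; Y:fork[open]; G:chain[open]; V:chain[open] ⇒ active
  2. T → U ← Y → V → S — U:collider[open]; Y:fork[open]; V:chain[open] ⇒ active
  3. T → U ← G ← Y → V → S — U:collider[open]; G:chain[open]; Y:fork[open]; V:chain[open] ⇒ active
  4. T → U ← G → V → S — U:collider[open]; G:fork[open]; V:chain[open] ⇒ active
  5. T → U ← V → S — U:collider[open]; V:fork[open] ⇒ active
  6. T ← F → V → S — F:fork[open]; V:chain[open] ⇒ active
At least one path is unblocked, so d-separation fails.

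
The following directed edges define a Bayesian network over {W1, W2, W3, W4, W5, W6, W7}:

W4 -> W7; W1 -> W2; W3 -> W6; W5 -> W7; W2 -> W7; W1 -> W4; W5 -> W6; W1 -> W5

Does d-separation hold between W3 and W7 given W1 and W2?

Yes

3 paths connect W3 and W7; each must be blocked for d-separation to hold:
  1. W3 → W6 ← W5 → W7 — W6:collider[blocks]; W5:fork[open] ⇒ blocked
  2. W3 → W6 ← W5 ← W1 → W2 → W7 — W6:collider[blocks]; W5:chain[open]; W1:fork[blocks]; W2:chain[blocks] ⇒ blocked
  3. W3 → W6 ← W5 ← W1 → W4 → W7 — W6:collider[blocks]; W5:chain[open]; W1:fork[blocks]; W4:chain[open] ⇒ blocked
All paths are blocked; W3 ⊥ W7 | {W1, W2} holds.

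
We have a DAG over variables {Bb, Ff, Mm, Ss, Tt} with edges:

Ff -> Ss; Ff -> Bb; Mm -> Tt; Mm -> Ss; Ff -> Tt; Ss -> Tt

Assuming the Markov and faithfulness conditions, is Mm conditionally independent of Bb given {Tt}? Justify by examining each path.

There are 4 undirected paths between Mm and Bb; checking each against the conditioning set {Tt}:
  1. Mm → Ss → Tt ← Ff → Bb — Ss:chain[open]; Tt:collider[open]; Ff:fork[open] ⇒ active
  2. Mm → Ss ← Ff → Bb — Ss:collider[open]; Ff:fork[open] ⇒ active
  3. Mm → Tt ← Ss ← Ff → Bb — Tt:collider[open]; Ss:chain[open]; Ff:fork[open] ⇒ active
  4. Mm → Tt ← Ff → Bb — Tt:collider[open]; Ff:fork[open] ⇒ active
Since the path Mm → Ss → Tt ← Ff → Bb is active, Mm and Bb are not d-separated given {Tt}.

No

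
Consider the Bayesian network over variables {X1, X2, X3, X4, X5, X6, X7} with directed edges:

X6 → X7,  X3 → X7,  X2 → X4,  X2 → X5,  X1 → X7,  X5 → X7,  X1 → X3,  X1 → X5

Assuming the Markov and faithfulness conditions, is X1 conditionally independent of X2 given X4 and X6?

3 paths connect X1 and X2; each must be blocked for d-separation to hold:
Path 1: X1 → X3 → X7 ← X5 ← X2
  X7 is a collider here and neither X7 nor any of its descendants is conditioned on, so the collider stays closed — the path is blocked at X7.
Path 2: X1 → X7 ← X5 ← X2
  X7 is a collider here and neither X7 nor any of its descendants is conditioned on, so the collider stays closed — the path is blocked at X7.
Path 3: X1 → X5 ← X2
  X5 is a collider here and neither X5 nor any of its descendants is conditioned on, so the collider stays closed — the path is blocked at X5.
Since every path is blocked, d-separation holds.

Yes — X1 and X2 are d-separated given {X4, X6}.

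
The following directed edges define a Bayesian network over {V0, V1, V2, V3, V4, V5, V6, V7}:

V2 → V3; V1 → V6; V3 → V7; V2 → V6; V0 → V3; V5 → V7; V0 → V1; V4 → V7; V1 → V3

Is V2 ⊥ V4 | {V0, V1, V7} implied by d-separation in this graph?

3 paths connect V2 and V4; each must be blocked for d-separation to hold:
Path 1: V2 → V3 → V7 ← V4
  V3 is a chain and V3 is not conditioned on; V7 is a collider and V7 is conditioned on, which opens it — no node blocks this path, so it is active.
Path 2: V2 → V6 ← V1 → V3 → V7 ← V4
  V6 is a collider here and neither V6 nor any of its descendants is conditioned on, so the collider stays closed — the path is blocked at V6.
Path 3: V2 → V6 ← V1 ← V0 → V3 → V7 ← V4
  V6 is a collider here and neither V6 nor any of its descendants is conditioned on, so the collider stays closed — the path is blocked at V6.
Because an active path exists, V2 and V4 are not d-separated.

No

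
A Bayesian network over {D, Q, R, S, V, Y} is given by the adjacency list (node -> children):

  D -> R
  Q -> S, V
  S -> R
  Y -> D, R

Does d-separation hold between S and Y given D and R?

No

Enumerating the 2 paths from S to Y and testing each for blocking by {D, R}:
Path 1: S → R ← D ← Y
  D is a chain here and D is conditioned on, so the path is blocked at D.
Path 2: S → R ← Y
  R is a collider and R is conditioned on, which opens it — no node blocks this path, so it is active.
At least one path is unblocked, so d-separation fails.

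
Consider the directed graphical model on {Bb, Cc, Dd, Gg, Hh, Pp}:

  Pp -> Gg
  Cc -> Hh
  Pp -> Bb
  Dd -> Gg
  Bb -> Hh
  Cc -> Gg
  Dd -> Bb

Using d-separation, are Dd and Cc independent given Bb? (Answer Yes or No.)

There are 4 undirected paths between Dd and Cc; checking each against the conditioning set {Bb}:
Path 1: Dd → Gg ← Cc
  Gg is a collider here and neither Gg nor any of its descendants is conditioned on, so the collider stays closed — the path is blocked at Gg.
Path 2: Dd → Gg ← Pp → Bb → Hh ← Cc
  Gg is a collider here and neither Gg nor any of its descendants is conditioned on, so the collider stays closed — the path is blocked at Gg.
Path 3: Dd → Bb → Hh ← Cc
  Bb is a chain here and Bb is conditioned on, so the path is blocked at Bb.
Path 4: Dd → Bb ← Pp → Gg ← Cc
  Gg is a collider here and neither Gg nor any of its descendants is conditioned on, so the collider stays closed — the path is blocked at Gg.
Every path is blocked, so Dd and Cc are d-separated given {Bb}.

Yes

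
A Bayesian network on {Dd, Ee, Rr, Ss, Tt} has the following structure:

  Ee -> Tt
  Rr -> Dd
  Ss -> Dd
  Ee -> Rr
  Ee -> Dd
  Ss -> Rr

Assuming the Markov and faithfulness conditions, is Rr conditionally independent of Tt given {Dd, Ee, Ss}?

Yes

3 paths connect Rr and Tt; each must be blocked for d-separation to hold:
Path 1: Rr ← Ss → Dd ← Ee → Tt
  Ss is a fork here and Ss is conditioned on, so the path is blocked at Ss.
Path 2: Rr ← Ee → Tt
  Ee is a fork here and Ee is conditioned on, so the path is blocked at Ee.
Path 3: Rr → Dd ← Ee → Tt
  Ee is a fork here and Ee is conditioned on, so the path is blocked at Ee.
Every path is blocked, so Rr and Tt are d-separated given {Dd, Ee, Ss}.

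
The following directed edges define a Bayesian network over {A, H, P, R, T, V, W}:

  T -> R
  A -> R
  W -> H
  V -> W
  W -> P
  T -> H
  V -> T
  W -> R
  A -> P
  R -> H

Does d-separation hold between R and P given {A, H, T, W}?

6 paths connect R and P; each must be blocked for d-separation to hold:
  1. R ← A → P — A:fork[blocks] ⇒ blocked
  2. R ← T ← V → W → P — T:chain[blocks]; V:fork[open]; W:chain[blocks] ⇒ blocked
  3. R ← T → H ← W → P — T:fork[blocks]; H:collider[open]; W:fork[blocks] ⇒ blocked
  4. R ← W → P — W:fork[blocks] ⇒ blocked
  5. R → H ← T ← V → W → P — H:collider[open]; T:chain[blocks]; V:fork[open]; W:chain[blocks] ⇒ blocked
  6. R → H ← W → P — H:collider[open]; W:fork[blocks] ⇒ blocked
All paths are blocked; R ⊥ P | {A, H, T, W} holds.

Yes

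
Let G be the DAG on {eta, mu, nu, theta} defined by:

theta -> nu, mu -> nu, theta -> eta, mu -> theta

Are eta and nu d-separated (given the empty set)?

No — eta and nu are not d-separated given ∅.

We examine all 2 paths between eta and nu:
Path 1: eta ← theta ← mu → nu
  theta is a chain and theta is not conditioned on; mu is a fork and mu is not conditioned on — no node blocks this path, so it is active.
Path 2: eta ← theta → nu
  theta is a fork and theta is not conditioned on — no node blocks this path, so it is active.
Since the path eta ← theta ← mu → nu is active, eta and nu are not d-separated given ∅.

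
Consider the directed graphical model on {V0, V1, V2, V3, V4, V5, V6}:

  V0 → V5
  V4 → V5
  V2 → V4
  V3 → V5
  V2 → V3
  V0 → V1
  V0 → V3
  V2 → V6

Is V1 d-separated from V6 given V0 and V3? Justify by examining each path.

We examine all 4 paths between V1 and V6:
Path 1: V1 ← V0 → V3 ← V2 → V6
  V0 is a fork here and V0 is conditioned on, so the path is blocked at V0.
Path 2: V1 ← V0 → V3 → V5 ← V4 ← V2 → V6
  V0 is a fork here and V0 is conditioned on, so the path is blocked at V0.
Path 3: V1 ← V0 → V5 ← V4 ← V2 → V6
  V0 is a fork here and V0 is conditioned on, so the path is blocked at V0.
Path 4: V1 ← V0 → V5 ← V3 ← V2 → V6
  V0 is a fork here and V0 is conditioned on, so the path is blocked at V0.
Every path is blocked, so V1 and V6 are d-separated given {V0, V3}.

Yes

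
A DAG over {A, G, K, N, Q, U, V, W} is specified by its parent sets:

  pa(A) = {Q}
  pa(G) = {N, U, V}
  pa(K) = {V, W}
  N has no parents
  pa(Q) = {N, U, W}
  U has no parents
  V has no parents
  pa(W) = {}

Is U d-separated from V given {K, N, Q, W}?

Yes

There are 4 undirected paths between U and V; checking each against the conditioning set {K, N, Q, W}:
Path 1: U → G ← N → Q ← W → K ← V
  G is a collider here and neither G nor any of its descendants is conditioned on, so the collider stays closed — the path is blocked at G.
Path 2: U → G ← V
  G is a collider here and neither G nor any of its descendants is conditioned on, so the collider stays closed — the path is blocked at G.
Path 3: U → Q ← N → G ← V
  N is a fork here and N is conditioned on, so the path is blocked at N.
Path 4: U → Q ← W → K ← V
  W is a fork here and W is conditioned on, so the path is blocked at W.
All paths are blocked; U ⊥ V | {K, N, Q, W} holds.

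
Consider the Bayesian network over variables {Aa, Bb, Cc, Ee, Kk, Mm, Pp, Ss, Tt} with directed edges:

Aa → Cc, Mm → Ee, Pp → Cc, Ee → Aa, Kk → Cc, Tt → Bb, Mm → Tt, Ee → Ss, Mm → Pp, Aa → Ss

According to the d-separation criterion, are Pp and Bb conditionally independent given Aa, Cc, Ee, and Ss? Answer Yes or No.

We examine all 3 paths between Pp and Bb:
  1. Pp ← Mm → Tt → Bb — Mm:fork[open]; Tt:chain[open] ⇒ active
  2. Pp → Cc ← Aa ← Ee ← Mm → Tt → Bb — Cc:collider[open]; Aa:chain[blocks]; Ee:chain[blocks]; Mm:fork[open]; Tt:chain[open] ⇒ blocked
  3. Pp → Cc ← Aa → Ss ← Ee ← Mm → Tt → Bb — Cc:collider[open]; Aa:fork[blocks]; Ss:collider[open]; Ee:chain[blocks]; Mm:fork[open]; Tt:chain[open] ⇒ blocked
At least one path is unblocked, so d-separation fails.

No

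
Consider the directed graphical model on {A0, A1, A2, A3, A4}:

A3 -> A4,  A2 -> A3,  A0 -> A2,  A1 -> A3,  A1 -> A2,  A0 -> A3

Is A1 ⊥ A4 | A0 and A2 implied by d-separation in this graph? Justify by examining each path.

Enumerating the 3 paths from A1 to A4 and testing each for blocking by {A0, A2}:
  1. A1 → A2 ← A0 → A3 → A4 — A2:collider[open]; A0:fork[blocks]; A3:chain[open] ⇒ blocked
  2. A1 → A2 → A3 → A4 — A2:chain[blocks]; A3:chain[open] ⇒ blocked
  3. A1 → A3 → A4 — A3:chain[open] ⇒ active
Since the path A1 → A3 → A4 is active, A1 and A4 are not d-separated given {A0, A2}.

No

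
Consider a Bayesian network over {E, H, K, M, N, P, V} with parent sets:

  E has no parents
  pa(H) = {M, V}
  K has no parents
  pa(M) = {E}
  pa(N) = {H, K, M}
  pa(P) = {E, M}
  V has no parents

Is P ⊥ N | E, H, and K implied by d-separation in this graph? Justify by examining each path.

4 paths connect P and N; each must be blocked for d-separation to hold:
  1. P ← E → M → H → N — E:fork[blocks]; M:chain[open]; H:chain[blocks] ⇒ blocked
  2. P ← E → M → N — E:fork[blocks]; M:chain[open] ⇒ blocked
  3. P ← M → H → N — M:fork[open]; H:chain[blocks] ⇒ blocked
  4. P ← M → N — M:fork[open] ⇒ active
At least one path is unblocked, so d-separation fails.

No — P and N are not d-separated given {E, H, K}.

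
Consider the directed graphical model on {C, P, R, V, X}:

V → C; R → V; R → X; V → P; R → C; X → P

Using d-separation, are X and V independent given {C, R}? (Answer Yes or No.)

Yes

3 paths connect X and V; each must be blocked for d-separation to hold:
Path 1: X → P ← V
  P is a collider here and neither P nor any of its descendants is conditioned on, so the collider stays closed — the path is blocked at P.
Path 2: X ← R → V
  R is a fork here and R is conditioned on, so the path is blocked at R.
Path 3: X ← R → C ← V
  R is a fork here and R is conditioned on, so the path is blocked at R.
All paths are blocked; X ⊥ V | {C, R} holds.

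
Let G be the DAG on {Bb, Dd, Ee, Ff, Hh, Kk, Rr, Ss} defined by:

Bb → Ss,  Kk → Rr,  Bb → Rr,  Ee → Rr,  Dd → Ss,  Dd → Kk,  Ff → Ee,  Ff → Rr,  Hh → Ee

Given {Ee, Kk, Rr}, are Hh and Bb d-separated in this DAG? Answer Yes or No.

No — Hh and Bb are not d-separated given {Ee, Kk, Rr}.

4 paths connect Hh and Bb; each must be blocked for d-separation to hold:
Path 1: Hh → Ee → Rr ← Bb
  Ee is a chain here and Ee is conditioned on, so the path is blocked at Ee.
Path 2: Hh → Ee → Rr ← Kk ← Dd → Ss ← Bb
  Ee is a chain here and Ee is conditioned on, so the path is blocked at Ee.
Path 3: Hh → Ee ← Ff → Rr ← Bb
  Ee is a collider and Ee is conditioned on, which opens it; Ff is a fork and Ff is not conditioned on; Rr is a collider and Rr is conditioned on, which opens it — no node blocks this path, so it is active.
Path 4: Hh → Ee ← Ff → Rr ← Kk ← Dd → Ss ← Bb
  Kk is a chain here and Kk is conditioned on, so the path is blocked at Kk.
At least one path is unblocked, so d-separation fails.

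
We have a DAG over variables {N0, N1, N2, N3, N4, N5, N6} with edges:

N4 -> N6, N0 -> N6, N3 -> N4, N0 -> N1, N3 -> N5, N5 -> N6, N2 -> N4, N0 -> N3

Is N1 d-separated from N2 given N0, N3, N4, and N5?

Yes — N1 and N2 are d-separated given {N0, N3, N4, N5}.

There are 4 undirected paths between N1 and N2; checking each against the conditioning set {N0, N3, N4, N5}:
  1. N1 ← N0 → N3 → N5 → N6 ← N4 ← N2 — N0:fork[blocks]; N3:chain[blocks]; N5:chain[blocks]; N6:collider[blocks]; N4:chain[blocks] ⇒ blocked
  2. N1 ← N0 → N3 → N4 ← N2 — N0:fork[blocks]; N3:chain[blocks]; N4:collider[open] ⇒ blocked
  3. N1 ← N0 → N6 ← N5 ← N3 → N4 ← N2 — N0:fork[blocks]; N6:collider[blocks]; N5:chain[blocks]; N3:fork[blocks]; N4:collider[open] ⇒ blocked
  4. N1 ← N0 → N6 ← N4 ← N2 — N0:fork[blocks]; N6:collider[blocks]; N4:chain[blocks] ⇒ blocked
All paths are blocked; N1 ⊥ N2 | {N0, N3, N4, N5} holds.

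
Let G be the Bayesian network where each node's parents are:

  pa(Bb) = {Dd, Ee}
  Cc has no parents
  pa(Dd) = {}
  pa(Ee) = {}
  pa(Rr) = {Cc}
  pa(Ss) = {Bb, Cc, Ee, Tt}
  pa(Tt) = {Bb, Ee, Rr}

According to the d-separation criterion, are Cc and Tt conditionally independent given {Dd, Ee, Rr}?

Yes

Enumerating the 6 paths from Cc to Tt and testing each for blocking by {Dd, Ee, Rr}:
  1. Cc → Rr → Tt — Rr:chain[blocks] ⇒ blocked
  2. Cc → Ss ← Tt — Ss:collider[blocks] ⇒ blocked
  3. Cc → Ss ← Bb → Tt — Ss:collider[blocks]; Bb:fork[open] ⇒ blocked
  4. Cc → Ss ← Bb ← Ee → Tt — Ss:collider[blocks]; Bb:chain[open]; Ee:fork[blocks] ⇒ blocked
  5. Cc → Ss ← Ee → Tt — Ss:collider[blocks]; Ee:fork[blocks] ⇒ blocked
  6. Cc → Ss ← Ee → Bb → Tt — Ss:collider[blocks]; Ee:fork[blocks]; Bb:chain[open] ⇒ blocked
Every path is blocked, so Cc and Tt are d-separated given {Dd, Ee, Rr}.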